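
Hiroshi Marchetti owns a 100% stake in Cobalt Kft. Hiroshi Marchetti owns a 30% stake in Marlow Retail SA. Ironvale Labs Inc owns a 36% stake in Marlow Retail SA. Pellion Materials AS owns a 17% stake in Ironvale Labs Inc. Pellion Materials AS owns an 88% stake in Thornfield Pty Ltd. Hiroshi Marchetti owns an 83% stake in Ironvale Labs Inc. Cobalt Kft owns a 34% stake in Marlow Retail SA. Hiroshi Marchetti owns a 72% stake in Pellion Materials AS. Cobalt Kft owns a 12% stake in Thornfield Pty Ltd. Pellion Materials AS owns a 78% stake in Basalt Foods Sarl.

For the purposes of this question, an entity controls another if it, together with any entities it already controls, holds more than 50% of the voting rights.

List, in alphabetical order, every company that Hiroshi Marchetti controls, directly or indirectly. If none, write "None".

Hiroshi holds 72% of Pellion, so Hiroshi controls Pellion.
Pellion and Hiroshi together hold 17% + 83% = 100% of Ironvale, so Hiroshi controls Ironvale.
Hiroshi holds 100% of Cobalt, so Hiroshi controls Cobalt.
Cobalt and Hiroshi and Ironvale together hold 34% + 30% + 36% = 100% of Marlow, so Hiroshi controls Marlow.
Pellion and Cobalt together hold 88% + 12% = 100% of Thornfield, so Hiroshi controls Thornfield.
Pellion holds 78% of Basalt, so Hiroshi controls Basalt.

Basalt Foods Sarl, Cobalt Kft, Ironvale Labs Inc, Marlow Retail SA, Pellion Materials AS, Thornfield Pty Ltd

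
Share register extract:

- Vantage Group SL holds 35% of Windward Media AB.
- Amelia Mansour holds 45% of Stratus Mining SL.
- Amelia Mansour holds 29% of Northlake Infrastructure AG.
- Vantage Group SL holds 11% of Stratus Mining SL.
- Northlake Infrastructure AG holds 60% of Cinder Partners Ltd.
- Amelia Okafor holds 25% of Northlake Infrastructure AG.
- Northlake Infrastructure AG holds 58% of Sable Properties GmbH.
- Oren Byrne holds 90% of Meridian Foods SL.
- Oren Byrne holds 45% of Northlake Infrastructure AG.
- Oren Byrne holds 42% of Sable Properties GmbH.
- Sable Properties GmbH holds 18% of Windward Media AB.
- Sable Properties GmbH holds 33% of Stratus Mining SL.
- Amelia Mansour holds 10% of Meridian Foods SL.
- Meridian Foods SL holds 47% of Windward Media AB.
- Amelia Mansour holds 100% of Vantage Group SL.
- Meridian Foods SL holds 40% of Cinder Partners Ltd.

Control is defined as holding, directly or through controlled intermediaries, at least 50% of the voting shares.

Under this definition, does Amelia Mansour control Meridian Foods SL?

Amelia Mansour holds 100% of Vantage, so Amelia Mansour controls Vantage.
Vantage and Amelia Mansour together hold 11% + 45% = 56% of Stratus, so Amelia Mansour controls Stratus.
In Meridian, Amelia Mansour's side holds only 10%, not ≥ 50%.
So Amelia Mansour does not control Meridian.

No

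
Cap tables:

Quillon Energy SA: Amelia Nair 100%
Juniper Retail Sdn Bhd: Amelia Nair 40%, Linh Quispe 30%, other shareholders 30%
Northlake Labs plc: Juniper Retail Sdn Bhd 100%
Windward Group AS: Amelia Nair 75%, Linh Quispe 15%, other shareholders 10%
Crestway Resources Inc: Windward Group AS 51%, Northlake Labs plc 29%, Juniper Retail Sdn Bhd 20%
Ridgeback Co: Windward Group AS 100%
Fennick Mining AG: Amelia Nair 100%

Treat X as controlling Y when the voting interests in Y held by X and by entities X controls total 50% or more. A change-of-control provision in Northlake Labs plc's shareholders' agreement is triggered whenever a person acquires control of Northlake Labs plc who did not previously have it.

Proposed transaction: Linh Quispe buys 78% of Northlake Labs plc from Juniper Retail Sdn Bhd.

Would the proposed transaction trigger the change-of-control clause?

The purchase adds only to Linh's holdings (Juniper's stake shrinks), so Linh is the only person who could newly come to control Northlake.
Linh's largest direct stake is 30% in Juniper, which does not meet the threshold, so Linh controls no company.
Neither Linh nor any entity Linh controls holds any voting interest in Northlake.
So before the transaction, Linh does not control Northlake.
After the purchase, Linh holds 78% of Northlake directly, and Juniper's stake falls to 22%.
Linh holds 78% of Northlake, so Linh controls Northlake.
Linh did not control Northlake before and does after, so the clause is triggered.

Yes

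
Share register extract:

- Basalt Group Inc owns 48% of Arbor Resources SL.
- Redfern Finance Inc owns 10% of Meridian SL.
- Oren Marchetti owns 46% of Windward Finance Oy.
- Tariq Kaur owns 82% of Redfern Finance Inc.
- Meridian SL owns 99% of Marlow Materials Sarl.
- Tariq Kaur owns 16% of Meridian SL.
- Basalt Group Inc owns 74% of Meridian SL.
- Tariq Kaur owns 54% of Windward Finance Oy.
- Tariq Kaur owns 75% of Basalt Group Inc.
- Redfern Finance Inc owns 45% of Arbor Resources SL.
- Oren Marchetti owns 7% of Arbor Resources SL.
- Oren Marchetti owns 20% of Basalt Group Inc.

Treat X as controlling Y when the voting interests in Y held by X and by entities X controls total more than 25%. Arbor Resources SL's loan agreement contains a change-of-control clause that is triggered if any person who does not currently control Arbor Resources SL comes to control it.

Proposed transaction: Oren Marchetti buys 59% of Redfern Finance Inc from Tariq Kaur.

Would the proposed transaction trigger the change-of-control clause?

The purchase adds only to Oren's holdings (Tariq's stake shrinks), so Oren is the only person who could newly come to control Arbor.
Oren holds 46% of Windward, so Oren controls Windward.
In Arbor, Oren's side holds only 7%, not > 25%.
So before the transaction, Oren does not control Arbor.
After the purchase, Oren holds 59% of Redfern directly, and Tariq's stake falls to 23%.
Oren holds 59% of Redfern, so Oren controls Redfern.
Oren and Redfern together hold 7% + 45% = 52% of Arbor, so Oren controls Arbor.
Oren did not control Arbor before and does after, so the clause is triggered.

Yes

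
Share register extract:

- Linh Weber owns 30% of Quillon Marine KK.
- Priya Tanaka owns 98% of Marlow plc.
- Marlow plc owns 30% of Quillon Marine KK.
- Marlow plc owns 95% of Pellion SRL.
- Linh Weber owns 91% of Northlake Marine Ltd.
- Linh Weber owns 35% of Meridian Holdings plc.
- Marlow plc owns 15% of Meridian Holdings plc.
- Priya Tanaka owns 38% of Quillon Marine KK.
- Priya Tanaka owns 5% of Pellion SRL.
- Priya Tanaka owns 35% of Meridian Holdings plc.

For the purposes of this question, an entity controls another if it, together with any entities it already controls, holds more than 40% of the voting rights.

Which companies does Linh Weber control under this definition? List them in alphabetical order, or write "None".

Northlake Marine Ltd

Linh holds 91% of Northlake, so Linh controls Northlake.
No other company's threshold is met.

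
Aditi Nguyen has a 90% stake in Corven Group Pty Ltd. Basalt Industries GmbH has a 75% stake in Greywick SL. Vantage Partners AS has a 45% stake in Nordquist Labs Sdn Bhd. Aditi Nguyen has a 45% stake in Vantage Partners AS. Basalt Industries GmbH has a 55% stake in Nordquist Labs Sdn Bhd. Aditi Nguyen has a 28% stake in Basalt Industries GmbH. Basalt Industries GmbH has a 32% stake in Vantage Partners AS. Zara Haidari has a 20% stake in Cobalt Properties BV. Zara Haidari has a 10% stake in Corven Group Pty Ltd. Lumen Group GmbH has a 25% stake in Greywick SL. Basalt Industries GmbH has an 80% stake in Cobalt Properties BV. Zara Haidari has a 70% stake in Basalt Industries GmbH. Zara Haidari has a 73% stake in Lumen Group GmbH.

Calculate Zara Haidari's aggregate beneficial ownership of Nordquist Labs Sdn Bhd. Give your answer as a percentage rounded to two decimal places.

48.58%

Zara reaches Nordquist along 2 paths.
Via Basalt: 70% × 55% = 38.5%.
Via Basalt → Vantage: 70% × 32% × 45% = 10.08%.
Total: 38.5% + 10.08% = 48.58%.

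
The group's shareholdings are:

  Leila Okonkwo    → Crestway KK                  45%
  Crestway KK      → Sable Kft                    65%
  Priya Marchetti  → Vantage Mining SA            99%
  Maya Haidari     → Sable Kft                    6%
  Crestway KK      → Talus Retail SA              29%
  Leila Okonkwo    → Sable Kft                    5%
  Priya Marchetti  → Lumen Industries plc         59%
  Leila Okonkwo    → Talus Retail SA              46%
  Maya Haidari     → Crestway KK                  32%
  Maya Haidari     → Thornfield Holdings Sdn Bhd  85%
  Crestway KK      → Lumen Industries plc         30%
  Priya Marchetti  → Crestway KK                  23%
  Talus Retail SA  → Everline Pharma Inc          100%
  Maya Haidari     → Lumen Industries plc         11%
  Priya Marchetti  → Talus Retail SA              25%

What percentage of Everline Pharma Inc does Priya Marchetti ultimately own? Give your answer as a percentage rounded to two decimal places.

31.67%

Priya reaches Everline along 2 paths.
Via Crestway → Talus: 23% × 29% × 100% = 6.67%.
Via Talus: 25% × 100% = 25%.
Total: 6.67% + 25% = 31.67%.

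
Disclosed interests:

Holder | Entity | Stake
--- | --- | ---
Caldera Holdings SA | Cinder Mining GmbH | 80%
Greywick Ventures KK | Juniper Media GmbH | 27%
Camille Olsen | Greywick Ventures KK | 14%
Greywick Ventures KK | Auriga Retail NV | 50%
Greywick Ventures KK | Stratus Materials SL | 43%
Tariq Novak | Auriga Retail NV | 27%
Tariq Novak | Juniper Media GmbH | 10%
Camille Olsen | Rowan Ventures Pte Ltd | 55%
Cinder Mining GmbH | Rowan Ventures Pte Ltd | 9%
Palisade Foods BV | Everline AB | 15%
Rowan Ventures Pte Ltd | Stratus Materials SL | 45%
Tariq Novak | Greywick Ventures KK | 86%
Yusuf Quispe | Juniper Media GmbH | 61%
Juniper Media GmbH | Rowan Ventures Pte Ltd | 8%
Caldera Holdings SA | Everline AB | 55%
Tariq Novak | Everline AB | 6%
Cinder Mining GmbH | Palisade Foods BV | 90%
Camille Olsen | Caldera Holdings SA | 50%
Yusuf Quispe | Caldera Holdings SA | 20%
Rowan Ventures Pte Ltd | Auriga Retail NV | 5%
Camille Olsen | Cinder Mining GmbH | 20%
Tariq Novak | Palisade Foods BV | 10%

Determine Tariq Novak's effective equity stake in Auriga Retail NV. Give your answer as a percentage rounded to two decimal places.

Tariq reaches Auriga along 4 paths.
Via Juniper → Rowan: 10% × 8% × 5% = 0.04%.
Via Greywick → Juniper → Rowan: 86% × 27% × 8% × 5% = 0.09288%.
Via Greywick: 86% × 50% = 43%.
Direct stake: 27% = 27%.
Total: 0.04% + 0.09288% + 43% + 27% = 70.13288%.
Rounded: 70.13%.

70.13%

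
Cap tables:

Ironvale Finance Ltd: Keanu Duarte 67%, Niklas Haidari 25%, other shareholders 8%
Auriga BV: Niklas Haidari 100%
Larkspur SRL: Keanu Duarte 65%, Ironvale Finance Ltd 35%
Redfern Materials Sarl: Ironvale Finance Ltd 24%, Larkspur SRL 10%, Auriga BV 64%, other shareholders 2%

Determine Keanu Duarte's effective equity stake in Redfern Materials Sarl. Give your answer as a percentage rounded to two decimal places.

24.93%

Keanu reaches Redfern along 3 paths.
Via Ironvale: 67% × 24% = 16.08%.
Via Larkspur: 65% × 10% = 6.5%.
Via Ironvale → Larkspur: 67% × 35% × 10% = 2.345%.
Total: 16.08% + 6.5% + 2.345% = 24.925%.
Rounded: 24.93%.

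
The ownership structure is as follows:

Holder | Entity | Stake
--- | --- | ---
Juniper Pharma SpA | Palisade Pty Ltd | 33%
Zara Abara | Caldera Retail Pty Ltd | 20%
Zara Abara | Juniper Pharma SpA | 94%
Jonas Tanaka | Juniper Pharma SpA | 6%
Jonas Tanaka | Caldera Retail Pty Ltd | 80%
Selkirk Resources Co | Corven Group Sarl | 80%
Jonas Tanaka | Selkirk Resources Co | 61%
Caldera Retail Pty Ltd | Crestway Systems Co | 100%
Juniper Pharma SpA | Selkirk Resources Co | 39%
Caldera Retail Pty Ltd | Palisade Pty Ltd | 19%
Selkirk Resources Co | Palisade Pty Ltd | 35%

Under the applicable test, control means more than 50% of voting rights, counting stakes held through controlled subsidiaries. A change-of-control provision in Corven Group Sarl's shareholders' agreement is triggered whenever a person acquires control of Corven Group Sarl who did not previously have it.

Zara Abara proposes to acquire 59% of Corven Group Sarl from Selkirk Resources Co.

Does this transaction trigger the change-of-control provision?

Yes

The purchase adds only to Zara's holdings (Selkirk's stake shrinks), so Zara is the only person who could newly come to control Corven.
Zara holds 94% of Juniper, so Zara controls Juniper.
Neither Zara nor any entity Zara controls holds any voting interest in Corven.
So before the transaction, Zara does not control Corven.
After the purchase, Zara holds 59% of Corven directly, and Selkirk's stake falls to 21%.
Zara holds 59% of Corven, so Zara controls Corven.
Zara did not control Corven before and does after, so the clause is triggered.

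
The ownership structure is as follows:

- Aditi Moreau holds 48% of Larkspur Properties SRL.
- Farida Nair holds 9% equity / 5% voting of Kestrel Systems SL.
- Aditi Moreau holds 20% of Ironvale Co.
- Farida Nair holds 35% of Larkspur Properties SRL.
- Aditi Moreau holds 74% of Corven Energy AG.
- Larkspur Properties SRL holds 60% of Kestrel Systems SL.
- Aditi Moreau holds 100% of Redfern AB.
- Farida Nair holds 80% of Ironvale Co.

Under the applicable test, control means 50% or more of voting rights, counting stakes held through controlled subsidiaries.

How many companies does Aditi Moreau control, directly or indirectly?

2

Aditi holds 74% of Corven, so Aditi controls Corven.
Aditi holds 100% of Redfern, so Aditi controls Redfern.
No other company's threshold is met.
Aditi controls 2 companies.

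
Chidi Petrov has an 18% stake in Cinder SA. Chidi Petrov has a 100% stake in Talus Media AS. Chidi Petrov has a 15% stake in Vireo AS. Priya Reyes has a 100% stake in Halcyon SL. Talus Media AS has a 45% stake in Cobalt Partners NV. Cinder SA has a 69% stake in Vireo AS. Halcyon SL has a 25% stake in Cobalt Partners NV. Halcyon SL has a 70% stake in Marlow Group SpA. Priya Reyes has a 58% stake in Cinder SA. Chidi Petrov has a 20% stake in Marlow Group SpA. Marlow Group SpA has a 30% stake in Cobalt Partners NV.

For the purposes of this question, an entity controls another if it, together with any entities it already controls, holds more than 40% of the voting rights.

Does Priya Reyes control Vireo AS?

Priya holds 58% of Cinder, so Priya controls Cinder.
Cinder holds 69% of Vireo, so Priya controls Vireo.

Yes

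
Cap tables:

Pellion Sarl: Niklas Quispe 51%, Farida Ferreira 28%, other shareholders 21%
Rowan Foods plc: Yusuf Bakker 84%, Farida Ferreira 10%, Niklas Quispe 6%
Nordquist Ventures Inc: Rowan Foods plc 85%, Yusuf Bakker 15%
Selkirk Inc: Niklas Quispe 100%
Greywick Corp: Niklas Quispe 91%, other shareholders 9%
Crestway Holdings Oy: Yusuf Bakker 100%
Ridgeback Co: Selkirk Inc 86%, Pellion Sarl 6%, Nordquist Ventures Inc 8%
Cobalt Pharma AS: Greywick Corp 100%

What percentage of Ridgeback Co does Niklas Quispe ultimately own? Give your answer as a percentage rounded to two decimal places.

89.47%

Niklas reaches Ridgeback along 3 paths.
Via Selkirk: 100% × 86% = 86%.
Via Pellion: 51% × 6% = 3.06%.
Via Rowan → Nordquist: 6% × 85% × 8% = 0.408%.
Total: 86% + 3.06% + 0.408% = 89.468%.
Rounded: 89.47%.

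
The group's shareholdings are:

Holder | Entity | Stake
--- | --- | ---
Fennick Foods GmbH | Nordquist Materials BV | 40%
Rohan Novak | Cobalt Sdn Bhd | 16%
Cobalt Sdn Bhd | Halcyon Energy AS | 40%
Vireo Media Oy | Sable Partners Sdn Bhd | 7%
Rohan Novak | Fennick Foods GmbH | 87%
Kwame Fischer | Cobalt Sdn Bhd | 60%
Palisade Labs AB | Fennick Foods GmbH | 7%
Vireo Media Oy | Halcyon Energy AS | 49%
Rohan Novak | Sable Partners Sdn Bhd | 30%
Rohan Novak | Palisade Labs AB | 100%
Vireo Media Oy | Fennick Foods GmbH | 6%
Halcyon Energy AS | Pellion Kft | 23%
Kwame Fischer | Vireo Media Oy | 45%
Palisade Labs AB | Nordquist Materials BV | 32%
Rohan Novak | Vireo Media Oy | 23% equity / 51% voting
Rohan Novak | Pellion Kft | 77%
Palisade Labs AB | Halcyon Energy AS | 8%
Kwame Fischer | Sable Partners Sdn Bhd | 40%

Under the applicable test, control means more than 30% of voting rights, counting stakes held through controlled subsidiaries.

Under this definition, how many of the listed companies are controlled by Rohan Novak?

Rohan holds 100% of Palisade, so Rohan controls Palisade.
Rohan holds 51% of Vireo, so Rohan controls Vireo.
Palisade and Vireo and Rohan together hold 7% + 6% + 87% = 100% of Fennick, so Rohan controls Fennick.
Vireo and Palisade together hold 49% + 8% = 57% of Halcyon, so Rohan controls Halcyon.
Fennick and Palisade together hold 40% + 32% = 72% of Nordquist, so Rohan controls Nordquist.
Vireo and Rohan together hold 7% + 30% = 37% of Sable, so Rohan controls Sable.
Rohan and Halcyon together hold 77% + 23% = 100% of Pellion, so Rohan controls Pellion.
No other company's threshold is met.
Rohan controls 7 companies.

7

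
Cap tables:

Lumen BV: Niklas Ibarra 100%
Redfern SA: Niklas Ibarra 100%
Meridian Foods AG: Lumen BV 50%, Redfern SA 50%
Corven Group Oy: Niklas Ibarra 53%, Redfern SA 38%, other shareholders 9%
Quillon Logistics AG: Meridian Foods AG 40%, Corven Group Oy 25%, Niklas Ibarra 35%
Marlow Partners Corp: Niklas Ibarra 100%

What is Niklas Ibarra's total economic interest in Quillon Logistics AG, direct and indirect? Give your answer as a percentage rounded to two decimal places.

97.75%

Niklas reaches Quillon along 5 paths.
Via Lumen → Meridian: 100% × 50% × 40% = 20%.
Via Redfern → Meridian: 100% × 50% × 40% = 20%.
Via Corven: 53% × 25% = 13.25%.
Via Redfern → Corven: 100% × 38% × 25% = 9.5%.
Direct stake: 35% = 35%.
Total: 20% + 20% + 13.25% + 9.5% + 35% = 97.75%.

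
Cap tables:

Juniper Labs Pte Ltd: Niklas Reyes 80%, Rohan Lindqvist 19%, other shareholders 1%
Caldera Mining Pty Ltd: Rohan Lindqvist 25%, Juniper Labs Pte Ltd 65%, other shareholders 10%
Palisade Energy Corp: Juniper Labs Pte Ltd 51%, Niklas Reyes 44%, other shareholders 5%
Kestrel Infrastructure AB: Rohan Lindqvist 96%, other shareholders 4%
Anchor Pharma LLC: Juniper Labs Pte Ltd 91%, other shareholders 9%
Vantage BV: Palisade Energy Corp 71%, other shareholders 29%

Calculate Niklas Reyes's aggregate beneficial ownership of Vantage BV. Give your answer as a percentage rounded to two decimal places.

60.21%

Niklas reaches Vantage along 2 paths.
Via Juniper → Palisade: 80% × 51% × 71% = 28.968%.
Via Palisade: 44% × 71% = 31.24%.
Total: 28.968% + 31.24% = 60.208%.
Rounded: 60.21%.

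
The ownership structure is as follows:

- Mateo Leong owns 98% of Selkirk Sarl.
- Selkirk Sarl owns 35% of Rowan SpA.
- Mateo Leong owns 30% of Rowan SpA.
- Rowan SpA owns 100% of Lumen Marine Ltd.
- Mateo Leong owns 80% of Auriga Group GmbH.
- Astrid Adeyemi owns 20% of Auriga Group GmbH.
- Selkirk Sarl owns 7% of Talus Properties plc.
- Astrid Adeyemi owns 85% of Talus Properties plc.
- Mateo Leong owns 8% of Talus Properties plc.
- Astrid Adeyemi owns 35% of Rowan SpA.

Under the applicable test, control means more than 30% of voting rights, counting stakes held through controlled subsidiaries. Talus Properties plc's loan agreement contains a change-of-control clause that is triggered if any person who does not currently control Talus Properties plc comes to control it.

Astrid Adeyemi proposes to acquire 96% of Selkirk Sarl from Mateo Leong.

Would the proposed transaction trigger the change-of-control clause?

The purchase adds only to Astrid's holdings (Mateo's stake shrinks), so Astrid is the only person who could newly come to control Talus.
Astrid holds 85% of Talus, so Astrid controls Talus.
So Astrid already controls Talus before the transaction.
After the purchase, Astrid holds 96% of Selkirk directly, and Mateo's stake falls to 2%.
Astrid controlled Talus already, so this is not a new person acquiring control; every other person's position is unchanged or reduced.
No new person acquires control, so the clause is not triggered.

No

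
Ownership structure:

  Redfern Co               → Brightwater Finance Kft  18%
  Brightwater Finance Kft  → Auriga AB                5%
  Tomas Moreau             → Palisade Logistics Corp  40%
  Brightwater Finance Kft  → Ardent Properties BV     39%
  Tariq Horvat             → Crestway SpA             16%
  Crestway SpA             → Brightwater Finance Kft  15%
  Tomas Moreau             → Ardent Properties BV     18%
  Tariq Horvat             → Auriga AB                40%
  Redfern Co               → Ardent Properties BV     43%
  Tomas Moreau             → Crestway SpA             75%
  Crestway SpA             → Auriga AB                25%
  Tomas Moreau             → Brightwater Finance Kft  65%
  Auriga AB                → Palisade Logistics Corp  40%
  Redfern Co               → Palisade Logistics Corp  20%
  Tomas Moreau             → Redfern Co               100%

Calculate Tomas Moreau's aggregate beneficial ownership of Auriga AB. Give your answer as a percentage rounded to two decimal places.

23.46%

Tomas reaches Auriga along 4 paths.
Via Redfern → Brightwater: 100% × 18% × 5% = 0.9%.
Via Crestway → Brightwater: 75% × 15% × 5% = 0.5625%.
Via Brightwater: 65% × 5% = 3.25%.
Via Crestway: 75% × 25% = 18.75%.
Total: 0.9% + 0.5625% + 3.25% + 18.75% = 23.4625%.
Rounded: 23.46%.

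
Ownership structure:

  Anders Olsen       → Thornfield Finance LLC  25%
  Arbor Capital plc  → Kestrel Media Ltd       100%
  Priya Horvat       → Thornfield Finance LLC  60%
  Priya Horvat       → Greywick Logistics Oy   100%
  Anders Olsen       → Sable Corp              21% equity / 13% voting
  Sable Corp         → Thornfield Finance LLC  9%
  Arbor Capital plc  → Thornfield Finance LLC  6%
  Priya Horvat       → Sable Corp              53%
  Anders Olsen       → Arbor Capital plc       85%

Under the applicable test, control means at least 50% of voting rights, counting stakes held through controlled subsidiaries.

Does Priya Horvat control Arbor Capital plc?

Priya holds 53% of Sable, so Priya controls Sable.
Sable and Priya together hold 9% + 60% = 69% of Thornfield, so Priya controls Thornfield.
Priya holds 100% of Greywick, so Priya controls Greywick.
Neither Priya nor any entity Priya controls holds any voting interest in Arbor.
So Priya does not control Arbor.

No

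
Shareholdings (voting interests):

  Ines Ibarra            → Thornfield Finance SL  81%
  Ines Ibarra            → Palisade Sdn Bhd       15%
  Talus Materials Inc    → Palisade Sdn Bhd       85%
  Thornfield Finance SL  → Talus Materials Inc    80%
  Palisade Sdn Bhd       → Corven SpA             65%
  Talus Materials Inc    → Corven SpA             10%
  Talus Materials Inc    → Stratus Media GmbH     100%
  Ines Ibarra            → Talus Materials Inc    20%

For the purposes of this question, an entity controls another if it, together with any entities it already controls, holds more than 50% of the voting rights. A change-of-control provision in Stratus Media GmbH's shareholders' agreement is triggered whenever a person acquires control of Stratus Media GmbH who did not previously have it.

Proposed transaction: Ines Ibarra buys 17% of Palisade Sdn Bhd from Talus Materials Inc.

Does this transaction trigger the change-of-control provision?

No

The purchase adds only to Ines's holdings (Talus's stake shrinks), so Ines is the only person who could newly come to control Stratus.
Ines holds 81% of Thornfield, so Ines controls Thornfield.
Thornfield and Ines together hold 80% + 20% = 100% of Talus, so Ines controls Talus.
Talus holds 100% of Stratus, so Ines controls Stratus.
So Ines already controls Stratus before the transaction.
After the purchase, Ines's direct stake in Palisade rises to 15% + 17% = 32%, and Talus's stake falls to 68%.
Ines controlled Stratus already, so this is not a new person acquiring control; every other person's position is unchanged or reduced.
No new person acquires control, so the clause is not triggered.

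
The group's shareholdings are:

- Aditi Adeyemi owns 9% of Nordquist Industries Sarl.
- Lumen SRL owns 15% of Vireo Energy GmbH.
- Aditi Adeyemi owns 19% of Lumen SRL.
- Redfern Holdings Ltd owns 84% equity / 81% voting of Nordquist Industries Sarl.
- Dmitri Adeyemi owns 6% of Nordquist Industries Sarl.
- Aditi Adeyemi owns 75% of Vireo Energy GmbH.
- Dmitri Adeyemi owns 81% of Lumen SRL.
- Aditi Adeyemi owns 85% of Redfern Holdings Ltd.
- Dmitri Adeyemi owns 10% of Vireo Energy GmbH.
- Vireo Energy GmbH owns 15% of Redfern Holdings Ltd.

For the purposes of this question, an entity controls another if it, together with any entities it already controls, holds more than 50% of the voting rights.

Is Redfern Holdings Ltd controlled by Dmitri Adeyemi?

No

Dmitri holds 81% of Lumen, so Dmitri controls Lumen.
Neither Dmitri nor any entity Dmitri controls holds any voting interest in Redfern.
So Dmitri does not control Redfern.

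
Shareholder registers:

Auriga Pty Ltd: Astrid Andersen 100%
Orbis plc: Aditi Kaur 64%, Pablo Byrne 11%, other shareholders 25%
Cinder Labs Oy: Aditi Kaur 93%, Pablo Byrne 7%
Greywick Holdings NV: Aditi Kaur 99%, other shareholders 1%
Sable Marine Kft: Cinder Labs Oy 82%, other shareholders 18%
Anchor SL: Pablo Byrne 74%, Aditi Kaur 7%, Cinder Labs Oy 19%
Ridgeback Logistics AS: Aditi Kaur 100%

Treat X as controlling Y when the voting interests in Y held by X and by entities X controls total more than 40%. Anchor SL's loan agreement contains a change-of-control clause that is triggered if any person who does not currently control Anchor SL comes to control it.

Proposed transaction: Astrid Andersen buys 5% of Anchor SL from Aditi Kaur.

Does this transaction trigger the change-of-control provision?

No

The purchase adds only to Astrid's holdings (Aditi's stake shrinks), so Astrid is the only person who could newly come to control Anchor.
Astrid holds 100% of Auriga, so Astrid controls Auriga.
Neither Astrid nor any entity Astrid controls holds any voting interest in Anchor.
So before the transaction, Astrid does not control Anchor.
After the purchase, Astrid holds 5% of Anchor directly, and Aditi's stake falls to 2%.
After the transaction, Astrid's side holds 5% of Anchor, not > 40%, so Astrid still does not control Anchor.
No new person acquires control, so the clause is not triggered.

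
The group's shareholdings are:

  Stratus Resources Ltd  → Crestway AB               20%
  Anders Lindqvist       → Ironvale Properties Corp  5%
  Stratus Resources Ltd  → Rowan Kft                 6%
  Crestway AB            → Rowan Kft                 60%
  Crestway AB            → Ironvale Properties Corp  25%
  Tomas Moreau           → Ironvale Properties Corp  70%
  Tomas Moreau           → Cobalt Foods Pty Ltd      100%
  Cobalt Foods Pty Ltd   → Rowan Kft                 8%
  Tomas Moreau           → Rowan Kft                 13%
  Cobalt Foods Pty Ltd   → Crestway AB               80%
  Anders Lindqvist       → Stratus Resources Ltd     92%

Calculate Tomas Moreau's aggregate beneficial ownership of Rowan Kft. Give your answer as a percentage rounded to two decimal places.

69.00%

Tomas reaches Rowan along 3 paths.
Via Cobalt: 100% × 8% = 8%.
Via Cobalt → Crestway: 100% × 80% × 60% = 48%.
Direct stake: 13% = 13%.
Total: 8% + 48% + 13% = 69%.
Rounded: 69.00%.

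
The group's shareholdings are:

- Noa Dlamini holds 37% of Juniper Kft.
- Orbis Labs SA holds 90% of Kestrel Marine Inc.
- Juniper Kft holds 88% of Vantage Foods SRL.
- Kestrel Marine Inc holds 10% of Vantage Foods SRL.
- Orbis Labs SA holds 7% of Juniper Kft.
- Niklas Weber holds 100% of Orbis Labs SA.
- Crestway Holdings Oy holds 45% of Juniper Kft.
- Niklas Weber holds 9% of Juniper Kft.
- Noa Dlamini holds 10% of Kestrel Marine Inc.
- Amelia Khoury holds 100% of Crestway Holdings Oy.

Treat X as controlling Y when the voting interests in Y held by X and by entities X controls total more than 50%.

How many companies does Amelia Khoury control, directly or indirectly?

1

Amelia holds 100% of Crestway, so Amelia controls Crestway.
No other company's threshold is met.
Amelia controls 1 company.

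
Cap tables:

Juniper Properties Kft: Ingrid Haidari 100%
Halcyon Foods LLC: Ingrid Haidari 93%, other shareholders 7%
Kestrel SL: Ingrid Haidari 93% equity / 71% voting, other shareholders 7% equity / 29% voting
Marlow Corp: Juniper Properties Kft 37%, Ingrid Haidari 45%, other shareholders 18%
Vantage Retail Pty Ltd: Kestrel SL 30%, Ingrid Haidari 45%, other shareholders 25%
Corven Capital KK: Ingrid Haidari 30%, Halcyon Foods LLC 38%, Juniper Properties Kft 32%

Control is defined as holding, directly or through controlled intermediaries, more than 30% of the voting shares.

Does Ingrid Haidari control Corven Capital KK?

Ingrid holds 93% of Halcyon, so Ingrid controls Halcyon.
Ingrid holds 100% of Juniper, so Ingrid controls Juniper.
Ingrid and Halcyon and Juniper together hold 30% + 38% + 32% = 100% of Corven, so Ingrid controls Corven.

Yes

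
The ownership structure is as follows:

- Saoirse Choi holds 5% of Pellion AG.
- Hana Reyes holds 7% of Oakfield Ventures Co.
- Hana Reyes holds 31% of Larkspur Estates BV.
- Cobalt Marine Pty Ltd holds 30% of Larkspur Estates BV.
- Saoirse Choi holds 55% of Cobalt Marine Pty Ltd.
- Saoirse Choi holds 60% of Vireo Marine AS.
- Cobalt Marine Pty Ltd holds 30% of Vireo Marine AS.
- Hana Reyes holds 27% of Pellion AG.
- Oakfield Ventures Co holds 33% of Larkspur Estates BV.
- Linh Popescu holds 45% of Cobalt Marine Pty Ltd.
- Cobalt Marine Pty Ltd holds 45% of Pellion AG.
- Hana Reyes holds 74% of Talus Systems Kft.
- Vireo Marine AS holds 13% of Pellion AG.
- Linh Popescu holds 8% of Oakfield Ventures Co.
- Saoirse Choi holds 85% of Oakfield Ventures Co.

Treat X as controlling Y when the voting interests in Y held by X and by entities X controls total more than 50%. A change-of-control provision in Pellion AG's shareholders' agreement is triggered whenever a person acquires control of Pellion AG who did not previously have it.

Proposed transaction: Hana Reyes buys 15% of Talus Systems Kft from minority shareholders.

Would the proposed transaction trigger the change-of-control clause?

No

The purchase changes only Hana's holdings, so Hana is the only person who could newly come to control Pellion.
Hana holds 74% of Talus, so Hana controls Talus.
In Pellion, Hana's side holds only 27%, not > 50%.
So before the transaction, Hana does not control Pellion.
After the purchase, Hana's direct stake in Talus rises to 74% + 15% = 89%.
Hana holds 89% of Talus, so Hana controls Talus.
After the transaction, Hana's side holds 27% of Pellion, not > 50%, so Hana still does not control Pellion.
No new person acquires control, so the clause is not triggered.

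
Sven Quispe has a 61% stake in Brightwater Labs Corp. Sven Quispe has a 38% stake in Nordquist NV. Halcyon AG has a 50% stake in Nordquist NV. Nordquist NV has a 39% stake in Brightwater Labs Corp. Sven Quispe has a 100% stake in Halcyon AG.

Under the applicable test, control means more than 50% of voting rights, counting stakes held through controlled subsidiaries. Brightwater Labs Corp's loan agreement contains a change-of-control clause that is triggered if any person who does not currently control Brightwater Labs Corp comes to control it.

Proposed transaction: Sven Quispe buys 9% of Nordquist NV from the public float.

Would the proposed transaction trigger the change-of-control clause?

The purchase changes only Sven's holdings, so Sven is the only person who could newly come to control Brightwater.
Sven holds 100% of Halcyon, so Sven controls Halcyon.
Halcyon and Sven together hold 50% + 38% = 88% of Nordquist, so Sven controls Nordquist.
Sven and Nordquist together hold 61% + 39% = 100% of Brightwater, so Sven controls Brightwater.
So Sven already controls Brightwater before the transaction.
After the purchase, Sven's direct stake in Nordquist rises to 38% + 9% = 47%.
Sven controlled Brightwater already, so this is not a new person acquiring control; every other person's position is unchanged or reduced.
No new person acquires control, so the clause is not triggered.

No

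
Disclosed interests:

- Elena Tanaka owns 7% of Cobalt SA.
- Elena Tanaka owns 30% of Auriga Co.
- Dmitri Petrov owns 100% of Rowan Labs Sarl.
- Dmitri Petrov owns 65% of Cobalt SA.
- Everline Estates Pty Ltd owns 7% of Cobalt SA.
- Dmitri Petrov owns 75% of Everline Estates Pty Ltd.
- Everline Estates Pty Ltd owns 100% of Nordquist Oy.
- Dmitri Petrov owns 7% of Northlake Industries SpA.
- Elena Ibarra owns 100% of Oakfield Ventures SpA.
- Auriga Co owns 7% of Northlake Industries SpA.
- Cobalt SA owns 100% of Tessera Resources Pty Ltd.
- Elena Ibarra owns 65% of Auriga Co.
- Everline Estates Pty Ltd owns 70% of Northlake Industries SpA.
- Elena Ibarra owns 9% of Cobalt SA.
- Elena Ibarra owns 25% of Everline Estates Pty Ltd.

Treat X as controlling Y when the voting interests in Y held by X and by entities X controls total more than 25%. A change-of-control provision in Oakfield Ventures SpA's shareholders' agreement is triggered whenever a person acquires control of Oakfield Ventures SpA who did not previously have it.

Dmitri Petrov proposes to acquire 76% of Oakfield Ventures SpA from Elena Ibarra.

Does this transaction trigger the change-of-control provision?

Yes

The purchase adds only to Dmitri's holdings (Elena Ibarra's stake shrinks), so Dmitri is the only person who could newly come to control Oakfield.
Dmitri holds 75% of Everline, so Dmitri controls Everline.
Dmitri holds 100% of Rowan, so Dmitri controls Rowan.
Dmitri and Everline together hold 65% + 7% = 72% of Cobalt, so Dmitri controls Cobalt.
Cobalt holds 100% of Tessera, so Dmitri controls Tessera.
Dmitri and Everline together hold 7% + 70% = 77% of Northlake, so Dmitri controls Northlake.
Everline holds 100% of Nordquist, so Dmitri controls Nordquist.
Neither Dmitri nor any entity Dmitri controls holds any voting interest in Oakfield.
So before the transaction, Dmitri does not control Oakfield.
After the purchase, Dmitri holds 76% of Oakfield directly, and Elena Ibarra's stake falls to 24%.
Dmitri holds 76% of Oakfield, so Dmitri controls Oakfield.
Dmitri did not control Oakfield before and does after, so the clause is triggered.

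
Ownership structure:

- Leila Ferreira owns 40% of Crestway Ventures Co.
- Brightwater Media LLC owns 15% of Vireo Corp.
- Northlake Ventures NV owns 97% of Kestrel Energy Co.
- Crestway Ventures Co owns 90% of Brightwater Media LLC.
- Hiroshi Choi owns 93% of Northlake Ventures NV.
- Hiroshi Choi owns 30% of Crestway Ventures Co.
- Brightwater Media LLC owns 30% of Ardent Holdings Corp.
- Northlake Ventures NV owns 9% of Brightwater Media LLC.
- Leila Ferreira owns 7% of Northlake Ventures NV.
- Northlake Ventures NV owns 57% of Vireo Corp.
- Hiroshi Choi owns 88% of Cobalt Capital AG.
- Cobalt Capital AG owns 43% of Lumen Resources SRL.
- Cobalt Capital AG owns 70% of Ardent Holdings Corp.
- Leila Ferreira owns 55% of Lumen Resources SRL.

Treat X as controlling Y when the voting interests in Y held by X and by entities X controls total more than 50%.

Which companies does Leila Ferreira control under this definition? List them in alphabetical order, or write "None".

Lumen Resources SRL

Leila holds 55% of Lumen, so Leila controls Lumen.
No other company's threshold is met.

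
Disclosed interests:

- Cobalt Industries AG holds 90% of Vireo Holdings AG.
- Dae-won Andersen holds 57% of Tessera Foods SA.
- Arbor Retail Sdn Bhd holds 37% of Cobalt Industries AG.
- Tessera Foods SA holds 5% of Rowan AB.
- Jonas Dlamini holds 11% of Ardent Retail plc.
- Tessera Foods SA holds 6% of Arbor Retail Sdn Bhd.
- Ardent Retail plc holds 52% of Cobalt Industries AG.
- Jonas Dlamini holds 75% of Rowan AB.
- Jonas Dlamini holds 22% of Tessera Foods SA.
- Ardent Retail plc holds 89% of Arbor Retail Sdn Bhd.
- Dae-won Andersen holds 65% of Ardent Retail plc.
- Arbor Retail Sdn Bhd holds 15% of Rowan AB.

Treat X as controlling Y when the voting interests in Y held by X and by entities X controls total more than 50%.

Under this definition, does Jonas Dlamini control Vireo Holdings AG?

Jonas holds 75% of Rowan, so Jonas controls Rowan.
Neither Jonas nor any entity Jonas controls holds any voting interest in Vireo.
So Jonas does not control Vireo.

No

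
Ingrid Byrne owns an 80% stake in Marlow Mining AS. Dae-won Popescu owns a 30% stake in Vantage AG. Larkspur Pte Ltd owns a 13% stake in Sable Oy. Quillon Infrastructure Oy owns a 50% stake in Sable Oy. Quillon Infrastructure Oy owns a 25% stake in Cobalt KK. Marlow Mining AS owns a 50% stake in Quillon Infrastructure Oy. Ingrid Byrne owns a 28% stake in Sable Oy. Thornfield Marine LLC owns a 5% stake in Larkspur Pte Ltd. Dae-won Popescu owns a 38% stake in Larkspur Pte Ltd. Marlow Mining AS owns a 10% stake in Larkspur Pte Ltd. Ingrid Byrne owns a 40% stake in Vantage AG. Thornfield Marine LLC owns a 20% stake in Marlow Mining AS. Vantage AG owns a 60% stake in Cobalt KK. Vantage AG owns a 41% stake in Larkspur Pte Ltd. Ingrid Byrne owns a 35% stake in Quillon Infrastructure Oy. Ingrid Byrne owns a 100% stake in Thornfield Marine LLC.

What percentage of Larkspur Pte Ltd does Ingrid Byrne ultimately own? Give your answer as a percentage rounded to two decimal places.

31.40%

Ingrid reaches Larkspur along 4 paths.
Via Marlow: 80% × 10% = 8%.
Via Thornfield → Marlow: 100% × 20% × 10% = 2%.
Via Vantage: 40% × 41% = 16.4%.
Via Thornfield: 100% × 5% = 5%.
Total: 8% + 2% + 16.4% + 5% = 31.4%.
Rounded: 31.40%.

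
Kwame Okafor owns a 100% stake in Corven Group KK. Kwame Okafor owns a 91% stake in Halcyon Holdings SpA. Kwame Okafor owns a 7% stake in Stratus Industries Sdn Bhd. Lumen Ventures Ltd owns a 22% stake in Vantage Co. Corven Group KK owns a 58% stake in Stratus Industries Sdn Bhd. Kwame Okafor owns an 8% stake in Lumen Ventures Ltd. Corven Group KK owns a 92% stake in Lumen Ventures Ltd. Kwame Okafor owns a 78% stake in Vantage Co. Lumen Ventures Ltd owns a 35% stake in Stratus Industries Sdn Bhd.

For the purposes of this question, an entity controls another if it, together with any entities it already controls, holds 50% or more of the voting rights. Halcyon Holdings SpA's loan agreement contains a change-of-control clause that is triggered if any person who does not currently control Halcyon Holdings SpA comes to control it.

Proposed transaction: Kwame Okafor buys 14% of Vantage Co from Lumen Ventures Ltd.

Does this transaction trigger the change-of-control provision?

No

The purchase adds only to Kwame's holdings (Lumen's stake shrinks), so Kwame is the only person who could newly come to control Halcyon.
Kwame holds 91% of Halcyon, so Kwame controls Halcyon.
So Kwame already controls Halcyon before the transaction.
After the purchase, Kwame's direct stake in Vantage rises to 78% + 14% = 92%, and Lumen's stake falls to 8%.
Kwame controlled Halcyon already, so this is not a new person acquiring control; every other person's position is unchanged or reduced.
No new person acquires control, so the clause is not triggered.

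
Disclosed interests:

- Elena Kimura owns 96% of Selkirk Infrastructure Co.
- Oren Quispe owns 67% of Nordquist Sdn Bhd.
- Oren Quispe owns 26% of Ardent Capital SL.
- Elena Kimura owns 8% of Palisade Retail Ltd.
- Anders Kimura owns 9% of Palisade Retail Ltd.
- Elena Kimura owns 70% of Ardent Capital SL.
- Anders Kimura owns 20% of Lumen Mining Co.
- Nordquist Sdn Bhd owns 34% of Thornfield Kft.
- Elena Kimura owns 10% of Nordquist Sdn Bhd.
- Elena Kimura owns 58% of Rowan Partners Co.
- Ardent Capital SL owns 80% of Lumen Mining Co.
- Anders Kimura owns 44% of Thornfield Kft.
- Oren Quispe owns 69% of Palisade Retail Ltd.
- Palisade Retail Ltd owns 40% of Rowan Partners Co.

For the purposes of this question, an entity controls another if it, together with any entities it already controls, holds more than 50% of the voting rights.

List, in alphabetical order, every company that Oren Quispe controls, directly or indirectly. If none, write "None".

Nordquist Sdn Bhd, Palisade Retail Ltd

Oren holds 67% of Nordquist, so Oren controls Nordquist.
Oren holds 69% of Palisade, so Oren controls Palisade.
No other company's threshold is met.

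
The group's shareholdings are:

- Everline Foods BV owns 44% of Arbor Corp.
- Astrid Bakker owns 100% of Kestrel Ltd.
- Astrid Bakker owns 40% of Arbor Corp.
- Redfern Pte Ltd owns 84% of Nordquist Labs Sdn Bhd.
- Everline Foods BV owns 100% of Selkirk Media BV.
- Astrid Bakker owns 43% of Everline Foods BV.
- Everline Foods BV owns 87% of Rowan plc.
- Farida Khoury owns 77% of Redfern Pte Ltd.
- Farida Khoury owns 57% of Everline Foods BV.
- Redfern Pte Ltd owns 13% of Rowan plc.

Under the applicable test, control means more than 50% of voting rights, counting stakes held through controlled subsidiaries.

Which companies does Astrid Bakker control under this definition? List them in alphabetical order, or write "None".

Astrid holds 100% of Kestrel, so Astrid controls Kestrel.
No other company's threshold is met.

Kestrel Ltd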